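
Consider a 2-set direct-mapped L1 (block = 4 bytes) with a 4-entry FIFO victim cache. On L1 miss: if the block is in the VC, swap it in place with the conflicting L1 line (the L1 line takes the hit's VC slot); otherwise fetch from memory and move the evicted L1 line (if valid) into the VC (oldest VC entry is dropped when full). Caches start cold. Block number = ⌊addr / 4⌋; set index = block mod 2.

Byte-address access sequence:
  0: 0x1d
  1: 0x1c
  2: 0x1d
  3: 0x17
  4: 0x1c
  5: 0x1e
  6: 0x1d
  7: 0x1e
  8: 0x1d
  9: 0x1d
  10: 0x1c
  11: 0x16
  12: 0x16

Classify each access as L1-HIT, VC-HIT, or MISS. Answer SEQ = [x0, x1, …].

SEQ = [MISS, L1-HIT, L1-HIT, MISS, VC-HIT, L1-HIT, L1-HIT, L1-HIT, L1-HIT, L1-HIT, L1-HIT, VC-HIT, L1-HIT]

#0 0x1d→b7/s1 MISS; vc=[]
#1 0x1c→b7/s1 L1-HIT; vc=[]
#2 0x1d→b7/s1 L1-HIT; vc=[]
#3 0x17→b5/s1 MISS; vc=[7]
#4 0x1c→b7/s1 VC-HIT; vc=[5]
#5 0x1e→b7/s1 L1-HIT; vc=[5]
#6 0x1d→b7/s1 L1-HIT; vc=[5]
#7 0x1e→b7/s1 L1-HIT; vc=[5]
#8 0x1d→b7/s1 L1-HIT; vc=[5]
#9 0x1d→b7/s1 L1-HIT; vc=[5]
#10 0x1c→b7/s1 L1-HIT; vc=[5]
#11 0x16→b5/s1 VC-HIT; vc=[7]
#12 0x16→b5/s1 L1-HIT; vc=[7]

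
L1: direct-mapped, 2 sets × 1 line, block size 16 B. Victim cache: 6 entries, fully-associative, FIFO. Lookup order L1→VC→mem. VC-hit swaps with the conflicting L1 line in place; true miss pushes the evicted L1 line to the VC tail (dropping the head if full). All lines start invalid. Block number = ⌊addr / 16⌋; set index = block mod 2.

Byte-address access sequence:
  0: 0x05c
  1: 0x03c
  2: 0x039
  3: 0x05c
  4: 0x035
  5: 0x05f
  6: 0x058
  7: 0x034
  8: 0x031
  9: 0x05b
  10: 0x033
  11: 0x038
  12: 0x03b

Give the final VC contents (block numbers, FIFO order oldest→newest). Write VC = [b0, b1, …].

#0 0x5c→b5/s1 MISS; vc=[]
#1 0x3c→b3/s1 MISS; vc=[5]
#2 0x39→b3/s1 L1-HIT; vc=[5]
#3 0x5c→b5/s1 VC-HIT; vc=[3]
#4 0x35→b3/s1 VC-HIT; vc=[5]
#5 0x5f→b5/s1 VC-HIT; vc=[3]
#6 0x58→b5/s1 L1-HIT; vc=[3]
#7 0x34→b3/s1 VC-HIT; vc=[5]
#8 0x31→b3/s1 L1-HIT; vc=[5]
#9 0x5b→b5/s1 VC-HIT; vc=[3]
#10 0x33→b3/s1 VC-HIT; vc=[5]
#11 0x38→b3/s1 L1-HIT; vc=[5]
#12 0x3b→b3/s1 L1-HIT; vc=[5]

VC = [5]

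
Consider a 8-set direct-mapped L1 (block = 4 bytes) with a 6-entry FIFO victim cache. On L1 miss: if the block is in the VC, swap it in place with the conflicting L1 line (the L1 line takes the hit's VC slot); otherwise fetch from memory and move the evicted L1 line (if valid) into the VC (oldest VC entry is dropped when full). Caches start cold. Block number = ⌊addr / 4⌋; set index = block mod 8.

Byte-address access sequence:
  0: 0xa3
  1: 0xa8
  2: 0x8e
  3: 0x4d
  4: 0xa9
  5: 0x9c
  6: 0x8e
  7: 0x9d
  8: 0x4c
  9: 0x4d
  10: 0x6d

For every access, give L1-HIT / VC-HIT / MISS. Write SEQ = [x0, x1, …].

  [0] addr=0xa3 blk=40 s=0: MISS | VC []
  [1] addr=0xa8 blk=42 s=2: MISS | VC []
  [2] addr=0x8e blk=35 s=3: MISS | VC []
  [3] addr=0x4d blk=19 s=3: MISS | VC [35]
  [4] addr=0xa9 blk=42 s=2: L1-HIT | VC [35]
  [5] addr=0x9c blk=39 s=7: MISS | VC [35]
  [6] addr=0x8e blk=35 s=3: VC-HIT | VC [19]
  [7] addr=0x9d blk=39 s=7: L1-HIT | VC [19]
  [8] addr=0x4c blk=19 s=3: VC-HIT | VC [35]
  [9] addr=0x4d blk=19 s=3: L1-HIT | VC [35]
  [10] addr=0x6d blk=27 s=3: MISS | VC [35, 19]

SEQ = [MISS, MISS, MISS, MISS, L1-HIT, MISS, VC-HIT, L1-HIT, VC-HIT, L1-HIT, MISS]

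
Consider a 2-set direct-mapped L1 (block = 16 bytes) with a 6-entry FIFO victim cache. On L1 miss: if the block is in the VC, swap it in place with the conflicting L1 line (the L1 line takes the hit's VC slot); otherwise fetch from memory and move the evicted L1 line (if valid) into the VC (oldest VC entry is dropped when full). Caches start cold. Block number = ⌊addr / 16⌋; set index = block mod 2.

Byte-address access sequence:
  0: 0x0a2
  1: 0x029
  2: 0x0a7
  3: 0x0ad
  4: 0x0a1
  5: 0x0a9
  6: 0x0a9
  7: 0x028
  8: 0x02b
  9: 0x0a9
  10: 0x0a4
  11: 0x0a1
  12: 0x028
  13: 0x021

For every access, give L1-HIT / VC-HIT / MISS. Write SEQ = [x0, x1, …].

SEQ = [MISS, MISS, VC-HIT, L1-HIT, L1-HIT, L1-HIT, L1-HIT, VC-HIT, L1-HIT, VC-HIT, L1-HIT, L1-HIT, VC-HIT, L1-HIT]

0: 0xa2 (blk 10, set 0) → MISS  vc=[]
1: 0x29 (blk 2, set 0) → MISS  vc=[10]
2: 0xa7 (blk 10, set 0) → VC-HIT  vc=[2]
3: 0xad (blk 10, set 0) → L1-HIT  vc=[2]
4: 0xa1 (blk 10, set 0) → L1-HIT  vc=[2]
5: 0xa9 (blk 10, set 0) → L1-HIT  vc=[2]
6: 0xa9 (blk 10, set 0) → L1-HIT  vc=[2]
7: 0x28 (blk 2, set 0) → VC-HIT  vc=[10]
8: 0x2b (blk 2, set 0) → L1-HIT  vc=[10]
9: 0xa9 (blk 10, set 0) → VC-HIT  vc=[2]
10: 0xa4 (blk 10, set 0) → L1-HIT  vc=[2]
11: 0xa1 (blk 10, set 0) → L1-HIT  vc=[2]
12: 0x28 (blk 2, set 0) → VC-HIT  vc=[10]
13: 0x21 (blk 2, set 0) → L1-HIT  vc=[10]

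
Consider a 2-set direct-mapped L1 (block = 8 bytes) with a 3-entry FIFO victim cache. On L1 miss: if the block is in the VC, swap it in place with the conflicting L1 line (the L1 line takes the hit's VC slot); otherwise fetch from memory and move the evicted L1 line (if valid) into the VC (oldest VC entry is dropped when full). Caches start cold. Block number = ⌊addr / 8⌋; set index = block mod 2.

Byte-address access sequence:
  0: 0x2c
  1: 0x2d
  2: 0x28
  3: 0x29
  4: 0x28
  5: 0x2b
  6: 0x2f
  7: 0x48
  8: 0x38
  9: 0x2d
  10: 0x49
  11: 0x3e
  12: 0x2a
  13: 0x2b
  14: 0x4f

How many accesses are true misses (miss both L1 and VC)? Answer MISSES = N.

#0 0x2c→b5/s1 MISS; vc=[]
#1 0x2d→b5/s1 L1-HIT; vc=[]
#2 0x28→b5/s1 L1-HIT; vc=[]
#3 0x29→b5/s1 L1-HIT; vc=[]
#4 0x28→b5/s1 L1-HIT; vc=[]
#5 0x2b→b5/s1 L1-HIT; vc=[]
#6 0x2f→b5/s1 L1-HIT; vc=[]
#7 0x48→b9/s1 MISS; vc=[5]
#8 0x38→b7/s1 MISS; vc=[5,9]
#9 0x2d→b5/s1 VC-HIT; vc=[7,9]
#10 0x49→b9/s1 VC-HIT; vc=[7,5]
#11 0x3e→b7/s1 VC-HIT; vc=[9,5]
#12 0x2a→b5/s1 VC-HIT; vc=[9,7]
#13 0x2b→b5/s1 L1-HIT; vc=[9,7]
#14 0x4f→b9/s1 VC-HIT; vc=[5,7]

MISSES = 3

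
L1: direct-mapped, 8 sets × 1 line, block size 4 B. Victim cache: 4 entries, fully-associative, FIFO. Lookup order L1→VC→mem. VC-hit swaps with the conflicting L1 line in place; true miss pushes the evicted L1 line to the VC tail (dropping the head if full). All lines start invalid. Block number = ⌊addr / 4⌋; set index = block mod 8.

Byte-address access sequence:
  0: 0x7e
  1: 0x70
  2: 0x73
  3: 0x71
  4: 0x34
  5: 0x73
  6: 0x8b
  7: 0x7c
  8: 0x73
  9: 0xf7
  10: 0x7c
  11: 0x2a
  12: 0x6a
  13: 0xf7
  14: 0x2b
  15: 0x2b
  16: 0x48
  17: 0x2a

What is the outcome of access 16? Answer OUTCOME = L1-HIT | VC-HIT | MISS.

#0 0x7e→b31/s7 MISS; vc=[]
#1 0x70→b28/s4 MISS; vc=[]
#2 0x73→b28/s4 L1-HIT; vc=[]
#3 0x71→b28/s4 L1-HIT; vc=[]
#4 0x34→b13/s5 MISS; vc=[]
#5 0x73→b28/s4 L1-HIT; vc=[]
#6 0x8b→b34/s2 MISS; vc=[]
#7 0x7c→b31/s7 L1-HIT; vc=[]
#8 0x73→b28/s4 L1-HIT; vc=[]
#9 0xf7→b61/s5 MISS; vc=[13]
#10 0x7c→b31/s7 L1-HIT; vc=[13]
#11 0x2a→b10/s2 MISS; vc=[13,34]
#12 0x6a→b26/s2 MISS; vc=[13,34,10]
#13 0xf7→b61/s5 L1-HIT; vc=[13,34,10]
#14 0x2b→b10/s2 VC-HIT; vc=[13,34,26]
#15 0x2b→b10/s2 L1-HIT; vc=[13,34,26]
#16 0x48→b18/s2 MISS; vc=[13,34,26,10]
#17 0x2a→b10/s2 VC-HIT; vc=[13,34,26,18]

OUTCOME = MISS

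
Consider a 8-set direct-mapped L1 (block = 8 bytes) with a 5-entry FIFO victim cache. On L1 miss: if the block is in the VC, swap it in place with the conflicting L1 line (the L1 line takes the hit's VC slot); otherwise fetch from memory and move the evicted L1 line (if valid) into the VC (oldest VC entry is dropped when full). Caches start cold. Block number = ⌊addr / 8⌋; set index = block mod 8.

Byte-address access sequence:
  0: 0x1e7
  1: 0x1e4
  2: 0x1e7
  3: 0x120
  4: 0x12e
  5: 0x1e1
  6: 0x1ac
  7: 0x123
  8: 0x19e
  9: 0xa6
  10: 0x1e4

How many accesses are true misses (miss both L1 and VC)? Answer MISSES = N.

MISSES = 6

  [0] addr=0x1e7 blk=60 s=4: MISS | VC []
  [1] addr=0x1e4 blk=60 s=4: L1-HIT | VC []
  [2] addr=0x1e7 blk=60 s=4: L1-HIT | VC []
  [3] addr=0x120 blk=36 s=4: MISS | VC [60]
  [4] addr=0x12e blk=37 s=5: MISS | VC [60]
  [5] addr=0x1e1 blk=60 s=4: VC-HIT | VC [36]
  [6] addr=0x1ac blk=53 s=5: MISS | VC [36, 37]
  [7] addr=0x123 blk=36 s=4: VC-HIT | VC [60, 37]
  [8] addr=0x19e blk=51 s=3: MISS | VC [60, 37]
  [9] addr=0xa6 blk=20 s=4: MISS | VC [60, 37, 36]
  [10] addr=0x1e4 blk=60 s=4: VC-HIT | VC [20, 37, 36]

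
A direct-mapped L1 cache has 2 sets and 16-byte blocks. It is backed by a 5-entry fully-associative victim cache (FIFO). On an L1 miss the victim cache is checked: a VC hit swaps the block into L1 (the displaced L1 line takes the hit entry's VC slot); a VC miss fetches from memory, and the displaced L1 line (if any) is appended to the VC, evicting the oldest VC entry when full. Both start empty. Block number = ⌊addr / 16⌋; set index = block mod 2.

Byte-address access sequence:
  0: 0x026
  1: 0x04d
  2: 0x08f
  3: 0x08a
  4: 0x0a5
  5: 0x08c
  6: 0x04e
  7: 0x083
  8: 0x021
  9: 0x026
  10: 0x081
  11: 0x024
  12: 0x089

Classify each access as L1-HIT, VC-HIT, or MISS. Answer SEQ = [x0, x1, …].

SEQ = [MISS, MISS, MISS, L1-HIT, MISS, VC-HIT, VC-HIT, VC-HIT, VC-HIT, L1-HIT, VC-HIT, VC-HIT, VC-HIT]

0: 0x26 (blk 2, set 0) → MISS  vc=[]
1: 0x4d (blk 4, set 0) → MISS  vc=[2]
2: 0x8f (blk 8, set 0) → MISS  vc=[2, 4]
3: 0x8a (blk 8, set 0) → L1-HIT  vc=[2, 4]
4: 0xa5 (blk 10, set 0) → MISS  vc=[2, 4, 8]
5: 0x8c (blk 8, set 0) → VC-HIT  vc=[2, 4, 10]
6: 0x4e (blk 4, set 0) → VC-HIT  vc=[2, 8, 10]
7: 0x83 (blk 8, set 0) → VC-HIT  vc=[2, 4, 10]
8: 0x21 (blk 2, set 0) → VC-HIT  vc=[8, 4, 10]
9: 0x26 (blk 2, set 0) → L1-HIT  vc=[8, 4, 10]
10: 0x81 (blk 8, set 0) → VC-HIT  vc=[2, 4, 10]
11: 0x24 (blk 2, set 0) → VC-HIT  vc=[8, 4, 10]
12: 0x89 (blk 8, set 0) → VC-HIT  vc=[2, 4, 10]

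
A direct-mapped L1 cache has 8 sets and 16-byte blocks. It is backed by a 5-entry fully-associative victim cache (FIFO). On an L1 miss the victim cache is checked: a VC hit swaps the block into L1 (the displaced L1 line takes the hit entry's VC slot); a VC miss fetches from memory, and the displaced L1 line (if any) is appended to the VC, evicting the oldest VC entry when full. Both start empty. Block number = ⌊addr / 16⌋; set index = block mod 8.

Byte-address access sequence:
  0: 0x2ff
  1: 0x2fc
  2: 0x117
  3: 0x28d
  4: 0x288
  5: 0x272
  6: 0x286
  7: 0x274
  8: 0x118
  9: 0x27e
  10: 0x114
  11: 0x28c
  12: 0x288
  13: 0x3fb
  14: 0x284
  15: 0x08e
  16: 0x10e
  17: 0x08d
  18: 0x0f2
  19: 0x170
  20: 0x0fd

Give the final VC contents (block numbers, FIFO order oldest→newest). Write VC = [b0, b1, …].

  [0] addr=0x2ff blk=47 s=7: MISS | VC []
  [1] addr=0x2fc blk=47 s=7: L1-HIT | VC []
  [2] addr=0x117 blk=17 s=1: MISS | VC []
  [3] addr=0x28d blk=40 s=0: MISS | VC []
  [4] addr=0x288 blk=40 s=0: L1-HIT | VC []
  [5] addr=0x272 blk=39 s=7: MISS | VC [47]
  [6] addr=0x286 blk=40 s=0: L1-HIT | VC [47]
  [7] addr=0x274 blk=39 s=7: L1-HIT | VC [47]
  [8] addr=0x118 blk=17 s=1: L1-HIT | VC [47]
  [9] addr=0x27e blk=39 s=7: L1-HIT | VC [47]
  [10] addr=0x114 blk=17 s=1: L1-HIT | VC [47]
  [11] addr=0x28c blk=40 s=0: L1-HIT | VC [47]
  [12] addr=0x288 blk=40 s=0: L1-HIT | VC [47]
  [13] addr=0x3fb blk=63 s=7: MISS | VC [47, 39]
  [14] addr=0x284 blk=40 s=0: L1-HIT | VC [47, 39]
  [15] addr=0x8e blk=8 s=0: MISS | VC [47, 39, 40]
  [16] addr=0x10e blk=16 s=0: MISS | VC [47, 39, 40, 8]
  [17] addr=0x8d blk=8 s=0: VC-HIT | VC [47, 39, 40, 16]
  [18] addr=0xf2 blk=15 s=7: MISS | VC [47, 39, 40, 16, 63]
  [19] addr=0x170 blk=23 s=7: MISS | VC [39, 40, 16, 63, 15]
  [20] addr=0xfd blk=15 s=7: VC-HIT | VC [39, 40, 16, 63, 23]

VC = [39, 40, 16, 63, 23]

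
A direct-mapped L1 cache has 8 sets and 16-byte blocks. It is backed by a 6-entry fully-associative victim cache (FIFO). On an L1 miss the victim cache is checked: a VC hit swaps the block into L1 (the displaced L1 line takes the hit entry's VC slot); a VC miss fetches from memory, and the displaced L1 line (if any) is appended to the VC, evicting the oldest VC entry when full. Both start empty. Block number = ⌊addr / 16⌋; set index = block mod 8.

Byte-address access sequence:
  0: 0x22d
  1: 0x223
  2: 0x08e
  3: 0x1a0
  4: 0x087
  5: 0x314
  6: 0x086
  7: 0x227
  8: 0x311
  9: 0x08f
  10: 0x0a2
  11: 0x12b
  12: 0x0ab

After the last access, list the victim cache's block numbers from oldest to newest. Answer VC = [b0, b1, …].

VC = [26, 34, 18]

#0 0x22d→b34/s2 MISS; vc=[]
#1 0x223→b34/s2 L1-HIT; vc=[]
#2 0x8e→b8/s0 MISS; vc=[]
#3 0x1a0→b26/s2 MISS; vc=[34]
#4 0x87→b8/s0 L1-HIT; vc=[34]
#5 0x314→b49/s1 MISS; vc=[34]
#6 0x86→b8/s0 L1-HIT; vc=[34]
#7 0x227→b34/s2 VC-HIT; vc=[26]
#8 0x311→b49/s1 L1-HIT; vc=[26]
#9 0x8f→b8/s0 L1-HIT; vc=[26]
#10 0xa2→b10/s2 MISS; vc=[26,34]
#11 0x12b→b18/s2 MISS; vc=[26,34,10]
#12 0xab→b10/s2 VC-HIT; vc=[26,34,18]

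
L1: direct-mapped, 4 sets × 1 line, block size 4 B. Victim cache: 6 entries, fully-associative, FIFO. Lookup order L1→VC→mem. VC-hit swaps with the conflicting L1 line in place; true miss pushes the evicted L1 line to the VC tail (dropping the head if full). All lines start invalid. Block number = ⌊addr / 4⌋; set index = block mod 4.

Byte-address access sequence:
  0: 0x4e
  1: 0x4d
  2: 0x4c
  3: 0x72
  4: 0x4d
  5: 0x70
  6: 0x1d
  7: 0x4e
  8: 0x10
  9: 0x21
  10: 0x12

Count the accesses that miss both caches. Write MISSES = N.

0: 0x4e (blk 19, set 3) → MISS  vc=[]
1: 0x4d (blk 19, set 3) → L1-HIT  vc=[]
2: 0x4c (blk 19, set 3) → L1-HIT  vc=[]
3: 0x72 (blk 28, set 0) → MISS  vc=[]
4: 0x4d (blk 19, set 3) → L1-HIT  vc=[]
5: 0x70 (blk 28, set 0) → L1-HIT  vc=[]
6: 0x1d (blk 7, set 3) → MISS  vc=[19]
7: 0x4e (blk 19, set 3) → VC-HIT  vc=[7]
8: 0x10 (blk 4, set 0) → MISS  vc=[7, 28]
9: 0x21 (blk 8, set 0) → MISS  vc=[7, 28, 4]
10: 0x12 (blk 4, set 0) → VC-HIT  vc=[7, 28, 8]

MISSES = 5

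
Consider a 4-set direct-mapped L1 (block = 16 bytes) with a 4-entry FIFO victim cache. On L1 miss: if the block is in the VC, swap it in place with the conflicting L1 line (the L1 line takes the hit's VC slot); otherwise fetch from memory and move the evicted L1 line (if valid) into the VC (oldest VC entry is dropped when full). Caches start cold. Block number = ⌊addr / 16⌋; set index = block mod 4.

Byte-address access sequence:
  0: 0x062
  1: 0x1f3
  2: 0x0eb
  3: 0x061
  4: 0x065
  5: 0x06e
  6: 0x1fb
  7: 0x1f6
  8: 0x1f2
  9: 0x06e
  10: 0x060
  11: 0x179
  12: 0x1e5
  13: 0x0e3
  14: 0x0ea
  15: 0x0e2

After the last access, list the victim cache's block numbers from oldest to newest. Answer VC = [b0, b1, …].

#0 0x62→b6/s2 MISS; vc=[]
#1 0x1f3→b31/s3 MISS; vc=[]
#2 0xeb→b14/s2 MISS; vc=[6]
#3 0x61→b6/s2 VC-HIT; vc=[14]
#4 0x65→b6/s2 L1-HIT; vc=[14]
#5 0x6e→b6/s2 L1-HIT; vc=[14]
#6 0x1fb→b31/s3 L1-HIT; vc=[14]
#7 0x1f6→b31/s3 L1-HIT; vc=[14]
#8 0x1f2→b31/s3 L1-HIT; vc=[14]
#9 0x6e→b6/s2 L1-HIT; vc=[14]
#10 0x60→b6/s2 L1-HIT; vc=[14]
#11 0x179→b23/s3 MISS; vc=[14,31]
#12 0x1e5→b30/s2 MISS; vc=[14,31,6]
#13 0xe3→b14/s2 VC-HIT; vc=[30,31,6]
#14 0xea→b14/s2 L1-HIT; vc=[30,31,6]
#15 0xe2→b14/s2 L1-HIT; vc=[30,31,6]

VC = [30, 31, 6]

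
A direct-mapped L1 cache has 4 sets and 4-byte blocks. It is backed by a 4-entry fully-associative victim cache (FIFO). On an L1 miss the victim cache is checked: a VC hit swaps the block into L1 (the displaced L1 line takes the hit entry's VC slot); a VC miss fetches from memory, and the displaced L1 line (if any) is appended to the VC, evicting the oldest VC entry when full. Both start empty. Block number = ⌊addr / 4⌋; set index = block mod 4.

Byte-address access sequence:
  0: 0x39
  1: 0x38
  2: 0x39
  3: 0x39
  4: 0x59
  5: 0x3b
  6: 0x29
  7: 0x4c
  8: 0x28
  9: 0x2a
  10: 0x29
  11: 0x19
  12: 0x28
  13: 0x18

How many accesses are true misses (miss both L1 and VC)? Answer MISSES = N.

MISSES = 5

  [0] addr=0x39 blk=14 s=2: MISS | VC []
  [1] addr=0x38 blk=14 s=2: L1-HIT | VC []
  [2] addr=0x39 blk=14 s=2: L1-HIT | VC []
  [3] addr=0x39 blk=14 s=2: L1-HIT | VC []
  [4] addr=0x59 blk=22 s=2: MISS | VC [14]
  [5] addr=0x3b blk=14 s=2: VC-HIT | VC [22]
  [6] addr=0x29 blk=10 s=2: MISS | VC [22, 14]
  [7] addr=0x4c blk=19 s=3: MISS | VC [22, 14]
  [8] addr=0x28 blk=10 s=2: L1-HIT | VC [22, 14]
  [9] addr=0x2a blk=10 s=2: L1-HIT | VC [22, 14]
  [10] addr=0x29 blk=10 s=2: L1-HIT | VC [22, 14]
  [11] addr=0x19 blk=6 s=2: MISS | VC [22, 14, 10]
  [12] addr=0x28 blk=10 s=2: VC-HIT | VC [22, 14, 6]
  [13] addr=0x18 blk=6 s=2: VC-HIT | VC [22, 14, 10]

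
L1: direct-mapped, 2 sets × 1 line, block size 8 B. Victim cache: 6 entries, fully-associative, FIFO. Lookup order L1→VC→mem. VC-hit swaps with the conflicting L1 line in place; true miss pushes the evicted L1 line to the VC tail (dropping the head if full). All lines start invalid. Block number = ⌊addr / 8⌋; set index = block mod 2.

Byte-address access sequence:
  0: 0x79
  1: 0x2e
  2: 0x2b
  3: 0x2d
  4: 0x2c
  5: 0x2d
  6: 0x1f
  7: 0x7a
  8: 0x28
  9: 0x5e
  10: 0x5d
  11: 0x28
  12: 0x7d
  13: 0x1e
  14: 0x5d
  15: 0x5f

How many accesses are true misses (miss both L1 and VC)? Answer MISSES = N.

  [0] addr=0x79 blk=15 s=1: MISS | VC []
  [1] addr=0x2e blk=5 s=1: MISS | VC [15]
  [2] addr=0x2b blk=5 s=1: L1-HIT | VC [15]
  [3] addr=0x2d blk=5 s=1: L1-HIT | VC [15]
  [4] addr=0x2c blk=5 s=1: L1-HIT | VC [15]
  [5] addr=0x2d blk=5 s=1: L1-HIT | VC [15]
  [6] addr=0x1f blk=3 s=1: MISS | VC [15, 5]
  [7] addr=0x7a blk=15 s=1: VC-HIT | VC [3, 5]
  [8] addr=0x28 blk=5 s=1: VC-HIT | VC [3, 15]
  [9] addr=0x5e blk=11 s=1: MISS | VC [3, 15, 5]
  [10] addr=0x5d blk=11 s=1: L1-HIT | VC [3, 15, 5]
  [11] addr=0x28 blk=5 s=1: VC-HIT | VC [3, 15, 11]
  [12] addr=0x7d blk=15 s=1: VC-HIT | VC [3, 5, 11]
  [13] addr=0x1e blk=3 s=1: VC-HIT | VC [15, 5, 11]
  [14] addr=0x5d blk=11 s=1: VC-HIT | VC [15, 5, 3]
  [15] addr=0x5f blk=11 s=1: L1-HIT | VC [15, 5, 3]

MISSES = 4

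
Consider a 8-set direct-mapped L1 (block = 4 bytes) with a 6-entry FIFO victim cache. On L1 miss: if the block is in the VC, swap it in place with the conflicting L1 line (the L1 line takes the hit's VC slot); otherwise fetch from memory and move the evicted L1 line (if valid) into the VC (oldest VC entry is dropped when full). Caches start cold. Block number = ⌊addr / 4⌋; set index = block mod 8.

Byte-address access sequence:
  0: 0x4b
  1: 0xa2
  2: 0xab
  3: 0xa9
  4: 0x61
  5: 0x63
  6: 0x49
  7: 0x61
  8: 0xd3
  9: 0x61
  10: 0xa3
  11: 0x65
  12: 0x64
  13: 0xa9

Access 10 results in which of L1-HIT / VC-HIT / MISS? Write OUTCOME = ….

  [0] addr=0x4b blk=18 s=2: MISS | VC []
  [1] addr=0xa2 blk=40 s=0: MISS | VC []
  [2] addr=0xab blk=42 s=2: MISS | VC [18]
  [3] addr=0xa9 blk=42 s=2: L1-HIT | VC [18]
  [4] addr=0x61 blk=24 s=0: MISS | VC [18, 40]
  [5] addr=0x63 blk=24 s=0: L1-HIT | VC [18, 40]
  [6] addr=0x49 blk=18 s=2: VC-HIT | VC [42, 40]
  [7] addr=0x61 blk=24 s=0: L1-HIT | VC [42, 40]
  [8] addr=0xd3 blk=52 s=4: MISS | VC [42, 40]
  [9] addr=0x61 blk=24 s=0: L1-HIT | VC [42, 40]
  [10] addr=0xa3 blk=40 s=0: VC-HIT | VC [42, 24]
  [11] addr=0x65 blk=25 s=1: MISS | VC [42, 24]
  [12] addr=0x64 blk=25 s=1: L1-HIT | VC [42, 24]
  [13] addr=0xa9 blk=42 s=2: VC-HIT | VC [18, 24]

OUTCOME = VC-HIT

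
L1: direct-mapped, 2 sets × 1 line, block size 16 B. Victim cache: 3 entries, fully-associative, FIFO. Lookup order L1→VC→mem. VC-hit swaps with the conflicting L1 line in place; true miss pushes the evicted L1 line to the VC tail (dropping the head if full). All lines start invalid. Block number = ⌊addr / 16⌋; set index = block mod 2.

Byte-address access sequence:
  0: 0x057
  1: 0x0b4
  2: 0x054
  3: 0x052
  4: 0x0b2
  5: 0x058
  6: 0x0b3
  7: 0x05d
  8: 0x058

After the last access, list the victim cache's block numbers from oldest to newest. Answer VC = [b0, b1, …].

VC = [11]

  [0] addr=0x57 blk=5 s=1: MISS | VC []
  [1] addr=0xb4 blk=11 s=1: MISS | VC [5]
  [2] addr=0x54 blk=5 s=1: VC-HIT | VC [11]
  [3] addr=0x52 blk=5 s=1: L1-HIT | VC [11]
  [4] addr=0xb2 blk=11 s=1: VC-HIT | VC [5]
  [5] addr=0x58 blk=5 s=1: VC-HIT | VC [11]
  [6] addr=0xb3 blk=11 s=1: VC-HIT | VC [5]
  [7] addr=0x5d blk=5 s=1: VC-HIT | VC [11]
  [8] addr=0x58 blk=5 s=1: L1-HIT | VC [11]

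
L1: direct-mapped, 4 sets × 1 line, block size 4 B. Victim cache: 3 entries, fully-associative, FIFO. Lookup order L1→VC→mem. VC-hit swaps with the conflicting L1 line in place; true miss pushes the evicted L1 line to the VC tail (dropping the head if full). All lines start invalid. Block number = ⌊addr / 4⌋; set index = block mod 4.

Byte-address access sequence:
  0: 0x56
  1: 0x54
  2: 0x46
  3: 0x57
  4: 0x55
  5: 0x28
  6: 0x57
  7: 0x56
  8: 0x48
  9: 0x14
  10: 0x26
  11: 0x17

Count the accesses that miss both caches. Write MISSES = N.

0: 0x56 (blk 21, set 1) → MISS  vc=[]
1: 0x54 (blk 21, set 1) → L1-HIT  vc=[]
2: 0x46 (blk 17, set 1) → MISS  vc=[21]
3: 0x57 (blk 21, set 1) → VC-HIT  vc=[17]
4: 0x55 (blk 21, set 1) → L1-HIT  vc=[17]
5: 0x28 (blk 10, set 2) → MISS  vc=[17]
6: 0x57 (blk 21, set 1) → L1-HIT  vc=[17]
7: 0x56 (blk 21, set 1) → L1-HIT  vc=[17]
8: 0x48 (blk 18, set 2) → MISS  vc=[17, 10]
9: 0x14 (blk 5, set 1) → MISS  vc=[17, 10, 21]
10: 0x26 (blk 9, set 1) → MISS  vc=[10, 21, 5]
11: 0x17 (blk 5, set 1) → VC-HIT  vc=[10, 21, 9]

MISSES = 6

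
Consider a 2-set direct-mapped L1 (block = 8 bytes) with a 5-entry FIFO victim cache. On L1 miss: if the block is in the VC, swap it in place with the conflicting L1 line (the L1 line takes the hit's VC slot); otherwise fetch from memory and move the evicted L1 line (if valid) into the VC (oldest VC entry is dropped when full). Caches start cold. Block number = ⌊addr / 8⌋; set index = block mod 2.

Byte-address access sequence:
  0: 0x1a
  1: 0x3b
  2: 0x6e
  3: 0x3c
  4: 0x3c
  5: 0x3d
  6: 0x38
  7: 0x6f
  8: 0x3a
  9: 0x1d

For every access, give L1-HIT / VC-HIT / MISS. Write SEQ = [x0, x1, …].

SEQ = [MISS, MISS, MISS, VC-HIT, L1-HIT, L1-HIT, L1-HIT, VC-HIT, VC-HIT, VC-HIT]

#0 0x1a→b3/s1 MISS; vc=[]
#1 0x3b→b7/s1 MISS; vc=[3]
#2 0x6e→b13/s1 MISS; vc=[3,7]
#3 0x3c→b7/s1 VC-HIT; vc=[3,13]
#4 0x3c→b7/s1 L1-HIT; vc=[3,13]
#5 0x3d→b7/s1 L1-HIT; vc=[3,13]
#6 0x38→b7/s1 L1-HIT; vc=[3,13]
#7 0x6f→b13/s1 VC-HIT; vc=[3,7]
#8 0x3a→b7/s1 VC-HIT; vc=[3,13]
#9 0x1d→b3/s1 VC-HIT; vc=[7,13]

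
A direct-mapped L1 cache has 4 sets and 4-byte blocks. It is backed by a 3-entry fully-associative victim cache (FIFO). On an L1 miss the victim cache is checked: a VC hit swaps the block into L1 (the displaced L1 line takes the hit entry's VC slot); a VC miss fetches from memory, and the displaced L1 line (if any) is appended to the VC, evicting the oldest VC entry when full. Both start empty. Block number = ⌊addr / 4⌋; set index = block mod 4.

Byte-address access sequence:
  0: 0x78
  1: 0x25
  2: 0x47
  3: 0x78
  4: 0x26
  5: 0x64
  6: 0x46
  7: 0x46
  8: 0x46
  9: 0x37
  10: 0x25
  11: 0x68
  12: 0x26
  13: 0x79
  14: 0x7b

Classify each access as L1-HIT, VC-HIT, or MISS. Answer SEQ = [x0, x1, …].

SEQ = [MISS, MISS, MISS, L1-HIT, VC-HIT, MISS, VC-HIT, L1-HIT, L1-HIT, MISS, VC-HIT, MISS, L1-HIT, VC-HIT, L1-HIT]

#0 0x78→b30/s2 MISS; vc=[]
#1 0x25→b9/s1 MISS; vc=[]
#2 0x47→b17/s1 MISS; vc=[9]
#3 0x78→b30/s2 L1-HIT; vc=[9]
#4 0x26→b9/s1 VC-HIT; vc=[17]
#5 0x64→b25/s1 MISS; vc=[17,9]
#6 0x46→b17/s1 VC-HIT; vc=[25,9]
#7 0x46→b17/s1 L1-HIT; vc=[25,9]
#8 0x46→b17/s1 L1-HIT; vc=[25,9]
#9 0x37→b13/s1 MISS; vc=[25,9,17]
#10 0x25→b9/s1 VC-HIT; vc=[25,13,17]
#11 0x68→b26/s2 MISS; vc=[13,17,30]
#12 0x26→b9/s1 L1-HIT; vc=[13,17,30]
#13 0x79→b30/s2 VC-HIT; vc=[13,17,26]
#14 0x7b→b30/s2 L1-HIT; vc=[13,17,26]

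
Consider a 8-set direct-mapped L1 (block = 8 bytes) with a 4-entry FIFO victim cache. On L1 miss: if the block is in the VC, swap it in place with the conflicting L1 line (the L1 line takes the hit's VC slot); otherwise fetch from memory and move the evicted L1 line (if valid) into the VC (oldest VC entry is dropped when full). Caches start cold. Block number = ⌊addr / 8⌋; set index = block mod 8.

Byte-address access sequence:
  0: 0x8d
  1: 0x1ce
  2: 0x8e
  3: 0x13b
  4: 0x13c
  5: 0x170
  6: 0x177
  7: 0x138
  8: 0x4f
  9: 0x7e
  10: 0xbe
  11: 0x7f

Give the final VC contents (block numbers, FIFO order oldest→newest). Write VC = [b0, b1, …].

VC = [57, 17, 39, 23]

#0 0x8d→b17/s1 MISS; vc=[]
#1 0x1ce→b57/s1 MISS; vc=[17]
#2 0x8e→b17/s1 VC-HIT; vc=[57]
#3 0x13b→b39/s7 MISS; vc=[57]
#4 0x13c→b39/s7 L1-HIT; vc=[57]
#5 0x170→b46/s6 MISS; vc=[57]
#6 0x177→b46/s6 L1-HIT; vc=[57]
#7 0x138→b39/s7 L1-HIT; vc=[57]
#8 0x4f→b9/s1 MISS; vc=[57,17]
#9 0x7e→b15/s7 MISS; vc=[57,17,39]
#10 0xbe→b23/s7 MISS; vc=[57,17,39,15]
#11 0x7f→b15/s7 VC-HIT; vc=[57,17,39,23]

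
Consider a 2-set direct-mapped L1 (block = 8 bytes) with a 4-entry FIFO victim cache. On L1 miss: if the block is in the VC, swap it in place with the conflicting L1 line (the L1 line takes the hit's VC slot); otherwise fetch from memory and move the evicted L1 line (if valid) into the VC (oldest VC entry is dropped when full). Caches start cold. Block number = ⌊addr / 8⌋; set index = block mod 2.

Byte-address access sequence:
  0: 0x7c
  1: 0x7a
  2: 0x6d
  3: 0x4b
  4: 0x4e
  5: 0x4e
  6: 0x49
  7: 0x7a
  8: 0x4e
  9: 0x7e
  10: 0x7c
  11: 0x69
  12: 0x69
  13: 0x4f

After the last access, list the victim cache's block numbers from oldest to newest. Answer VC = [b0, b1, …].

VC = [13, 15]

#0 0x7c→b15/s1 MISS; vc=[]
#1 0x7a→b15/s1 L1-HIT; vc=[]
#2 0x6d→b13/s1 MISS; vc=[15]
#3 0x4b→b9/s1 MISS; vc=[15,13]
#4 0x4e→b9/s1 L1-HIT; vc=[15,13]
#5 0x4e→b9/s1 L1-HIT; vc=[15,13]
#6 0x49→b9/s1 L1-HIT; vc=[15,13]
#7 0x7a→b15/s1 VC-HIT; vc=[9,13]
#8 0x4e→b9/s1 VC-HIT; vc=[15,13]
#9 0x7e→b15/s1 VC-HIT; vc=[9,13]
#10 0x7c→b15/s1 L1-HIT; vc=[9,13]
#11 0x69→b13/s1 VC-HIT; vc=[9,15]
#12 0x69→b13/s1 L1-HIT; vc=[9,15]
#13 0x4f→b9/s1 VC-HIT; vc=[13,15]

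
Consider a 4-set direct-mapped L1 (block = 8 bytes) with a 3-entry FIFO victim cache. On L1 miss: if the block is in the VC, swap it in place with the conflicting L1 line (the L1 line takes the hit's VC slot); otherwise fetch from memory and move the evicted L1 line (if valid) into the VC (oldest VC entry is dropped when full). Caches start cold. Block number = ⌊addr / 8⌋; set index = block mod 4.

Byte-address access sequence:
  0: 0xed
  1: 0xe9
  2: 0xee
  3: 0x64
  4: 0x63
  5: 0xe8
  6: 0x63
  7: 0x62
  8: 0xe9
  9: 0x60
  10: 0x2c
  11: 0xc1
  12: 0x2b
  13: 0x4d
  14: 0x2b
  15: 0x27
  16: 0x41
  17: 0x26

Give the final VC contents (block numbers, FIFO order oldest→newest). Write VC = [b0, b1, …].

VC = [9, 24, 8]

  [0] addr=0xed blk=29 s=1: MISS | VC []
  [1] addr=0xe9 blk=29 s=1: L1-HIT | VC []
  [2] addr=0xee blk=29 s=1: L1-HIT | VC []
  [3] addr=0x64 blk=12 s=0: MISS | VC []
  [4] addr=0x63 blk=12 s=0: L1-HIT | VC []
  [5] addr=0xe8 blk=29 s=1: L1-HIT | VC []
  [6] addr=0x63 blk=12 s=0: L1-HIT | VC []
  [7] addr=0x62 blk=12 s=0: L1-HIT | VC []
  [8] addr=0xe9 blk=29 s=1: L1-HIT | VC []
  [9] addr=0x60 blk=12 s=0: L1-HIT | VC []
  [10] addr=0x2c blk=5 s=1: MISS | VC [29]
  [11] addr=0xc1 blk=24 s=0: MISS | VC [29, 12]
  [12] addr=0x2b blk=5 s=1: L1-HIT | VC [29, 12]
  [13] addr=0x4d blk=9 s=1: MISS | VC [29, 12, 5]
  [14] addr=0x2b blk=5 s=1: VC-HIT | VC [29, 12, 9]
  [15] addr=0x27 blk=4 s=0: MISS | VC [12, 9, 24]
  [16] addr=0x41 blk=8 s=0: MISS | VC [9, 24, 4]
  [17] addr=0x26 blk=4 s=0: VC-HIT | VC [9, 24, 8]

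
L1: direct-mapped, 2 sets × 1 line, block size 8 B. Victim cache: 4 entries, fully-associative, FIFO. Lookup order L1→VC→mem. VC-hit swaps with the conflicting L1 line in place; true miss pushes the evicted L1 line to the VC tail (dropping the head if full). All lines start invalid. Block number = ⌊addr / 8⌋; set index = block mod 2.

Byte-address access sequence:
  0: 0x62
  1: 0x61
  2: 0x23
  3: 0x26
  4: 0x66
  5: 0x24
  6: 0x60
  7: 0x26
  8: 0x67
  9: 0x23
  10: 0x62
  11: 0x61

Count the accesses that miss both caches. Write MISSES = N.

MISSES = 2

0: 0x62 (blk 12, set 0) → MISS  vc=[]
1: 0x61 (blk 12, set 0) → L1-HIT  vc=[]
2: 0x23 (blk 4, set 0) → MISS  vc=[12]
3: 0x26 (blk 4, set 0) → L1-HIT  vc=[12]
4: 0x66 (blk 12, set 0) → VC-HIT  vc=[4]
5: 0x24 (blk 4, set 0) → VC-HIT  vc=[12]
6: 0x60 (blk 12, set 0) → VC-HIT  vc=[4]
7: 0x26 (blk 4, set 0) → VC-HIT  vc=[12]
8: 0x67 (blk 12, set 0) → VC-HIT  vc=[4]
9: 0x23 (blk 4, set 0) → VC-HIT  vc=[12]
10: 0x62 (blk 12, set 0) → VC-HIT  vc=[4]
11: 0x61 (blk 12, set 0) → L1-HIT  vc=[4]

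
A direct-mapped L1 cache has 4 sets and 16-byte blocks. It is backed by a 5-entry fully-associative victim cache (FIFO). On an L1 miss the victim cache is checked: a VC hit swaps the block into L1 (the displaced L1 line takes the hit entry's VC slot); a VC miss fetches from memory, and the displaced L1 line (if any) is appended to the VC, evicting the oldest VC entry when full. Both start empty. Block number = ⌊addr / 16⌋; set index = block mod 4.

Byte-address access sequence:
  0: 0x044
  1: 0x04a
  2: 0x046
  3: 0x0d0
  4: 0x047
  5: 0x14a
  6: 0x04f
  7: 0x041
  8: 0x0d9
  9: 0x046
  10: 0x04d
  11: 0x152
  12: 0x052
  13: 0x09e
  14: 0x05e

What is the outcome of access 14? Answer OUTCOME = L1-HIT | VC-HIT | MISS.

OUTCOME = VC-HIT

0: 0x44 (blk 4, set 0) → MISS  vc=[]
1: 0x4a (blk 4, set 0) → L1-HIT  vc=[]
2: 0x46 (blk 4, set 0) → L1-HIT  vc=[]
3: 0xd0 (blk 13, set 1) → MISS  vc=[]
4: 0x47 (blk 4, set 0) → L1-HIT  vc=[]
5: 0x14a (blk 20, set 0) → MISS  vc=[4]
6: 0x4f (blk 4, set 0) → VC-HIT  vc=[20]
7: 0x41 (blk 4, set 0) → L1-HIT  vc=[20]
8: 0xd9 (blk 13, set 1) → L1-HIT  vc=[20]
9: 0x46 (blk 4, set 0) → L1-HIT  vc=[20]
10: 0x4d (blk 4, set 0) → L1-HIT  vc=[20]
11: 0x152 (blk 21, set 1) → MISS  vc=[20, 13]
12: 0x52 (blk 5, set 1) → MISS  vc=[20, 13, 21]
13: 0x9e (blk 9, set 1) → MISS  vc=[20, 13, 21, 5]
14: 0x5e (blk 5, set 1) → VC-HIT  vc=[20, 13, 21, 9]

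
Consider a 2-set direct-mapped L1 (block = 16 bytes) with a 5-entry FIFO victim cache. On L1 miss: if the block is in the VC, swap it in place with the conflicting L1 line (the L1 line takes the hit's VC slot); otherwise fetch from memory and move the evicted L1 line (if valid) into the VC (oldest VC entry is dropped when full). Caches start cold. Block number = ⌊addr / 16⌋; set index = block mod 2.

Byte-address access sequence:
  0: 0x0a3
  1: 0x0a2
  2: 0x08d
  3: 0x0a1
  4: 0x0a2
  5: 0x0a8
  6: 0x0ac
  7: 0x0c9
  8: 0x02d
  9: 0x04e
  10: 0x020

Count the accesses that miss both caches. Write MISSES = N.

MISSES = 5

  [0] addr=0xa3 blk=10 s=0: MISS | VC []
  [1] addr=0xa2 blk=10 s=0: L1-HIT | VC []
  [2] addr=0x8d blk=8 s=0: MISS | VC [10]
  [3] addr=0xa1 blk=10 s=0: VC-HIT | VC [8]
  [4] addr=0xa2 blk=10 s=0: L1-HIT | VC [8]
  [5] addr=0xa8 blk=10 s=0: L1-HIT | VC [8]
  [6] addr=0xac blk=10 s=0: L1-HIT | VC [8]
  [7] addr=0xc9 blk=12 s=0: MISS | VC [8, 10]
  [8] addr=0x2d blk=2 s=0: MISS | VC [8, 10, 12]
  [9] addr=0x4e blk=4 s=0: MISS | VC [8, 10, 12, 2]
  [10] addr=0x20 blk=2 s=0: VC-HIT | VC [8, 10, 12, 4]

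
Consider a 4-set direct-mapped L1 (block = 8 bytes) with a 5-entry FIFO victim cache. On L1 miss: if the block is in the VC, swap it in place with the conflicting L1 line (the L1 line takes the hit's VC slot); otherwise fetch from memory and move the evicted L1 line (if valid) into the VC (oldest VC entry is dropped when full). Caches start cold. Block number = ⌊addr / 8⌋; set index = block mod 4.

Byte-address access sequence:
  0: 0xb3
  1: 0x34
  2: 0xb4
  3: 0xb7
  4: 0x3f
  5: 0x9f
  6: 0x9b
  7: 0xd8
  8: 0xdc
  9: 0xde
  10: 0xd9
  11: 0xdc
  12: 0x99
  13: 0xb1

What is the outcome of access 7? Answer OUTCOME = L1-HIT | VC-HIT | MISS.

  [0] addr=0xb3 blk=22 s=2: MISS | VC []
  [1] addr=0x34 blk=6 s=2: MISS | VC [22]
  [2] addr=0xb4 blk=22 s=2: VC-HIT | VC [6]
  [3] addr=0xb7 blk=22 s=2: L1-HIT | VC [6]
  [4] addr=0x3f blk=7 s=3: MISS | VC [6]
  [5] addr=0x9f blk=19 s=3: MISS | VC [6, 7]
  [6] addr=0x9b blk=19 s=3: L1-HIT | VC [6, 7]
  [7] addr=0xd8 blk=27 s=3: MISS | VC [6, 7, 19]
  [8] addr=0xdc blk=27 s=3: L1-HIT | VC [6, 7, 19]
  [9] addr=0xde blk=27 s=3: L1-HIT | VC [6, 7, 19]
  [10] addr=0xd9 blk=27 s=3: L1-HIT | VC [6, 7, 19]
  [11] addr=0xdc blk=27 s=3: L1-HIT | VC [6, 7, 19]
  [12] addr=0x99 blk=19 s=3: VC-HIT | VC [6, 7, 27]
  [13] addr=0xb1 blk=22 s=2: L1-HIT | VC [6, 7, 27]

OUTCOME = MISS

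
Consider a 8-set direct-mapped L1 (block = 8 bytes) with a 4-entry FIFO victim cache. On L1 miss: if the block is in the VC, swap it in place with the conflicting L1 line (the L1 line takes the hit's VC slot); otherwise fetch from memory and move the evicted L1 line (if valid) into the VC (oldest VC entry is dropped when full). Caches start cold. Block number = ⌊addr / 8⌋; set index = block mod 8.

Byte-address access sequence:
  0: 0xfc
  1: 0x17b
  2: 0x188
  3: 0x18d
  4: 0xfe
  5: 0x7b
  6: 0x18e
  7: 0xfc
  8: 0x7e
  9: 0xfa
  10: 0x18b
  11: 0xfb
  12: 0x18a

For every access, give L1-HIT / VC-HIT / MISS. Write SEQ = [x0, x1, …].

  [0] addr=0xfc blk=31 s=7: MISS | VC []
  [1] addr=0x17b blk=47 s=7: MISS | VC [31]
  [2] addr=0x188 blk=49 s=1: MISS | VC [31]
  [3] addr=0x18d blk=49 s=1: L1-HIT | VC [31]
  [4] addr=0xfe blk=31 s=7: VC-HIT | VC [47]
  [5] addr=0x7b blk=15 s=7: MISS | VC [47, 31]
  [6] addr=0x18e blk=49 s=1: L1-HIT | VC [47, 31]
  [7] addr=0xfc blk=31 s=7: VC-HIT | VC [47, 15]
  [8] addr=0x7e blk=15 s=7: VC-HIT | VC [47, 31]
  [9] addr=0xfa blk=31 s=7: VC-HIT | VC [47, 15]
  [10] addr=0x18b blk=49 s=1: L1-HIT | VC [47, 15]
  [11] addr=0xfb blk=31 s=7: L1-HIT | VC [47, 15]
  [12] addr=0x18a blk=49 s=1: L1-HIT | VC [47, 15]

SEQ = [MISS, MISS, MISS, L1-HIT, VC-HIT, MISS, L1-HIT, VC-HIT, VC-HIT, VC-HIT, L1-HIT, L1-HIT, L1-HIT]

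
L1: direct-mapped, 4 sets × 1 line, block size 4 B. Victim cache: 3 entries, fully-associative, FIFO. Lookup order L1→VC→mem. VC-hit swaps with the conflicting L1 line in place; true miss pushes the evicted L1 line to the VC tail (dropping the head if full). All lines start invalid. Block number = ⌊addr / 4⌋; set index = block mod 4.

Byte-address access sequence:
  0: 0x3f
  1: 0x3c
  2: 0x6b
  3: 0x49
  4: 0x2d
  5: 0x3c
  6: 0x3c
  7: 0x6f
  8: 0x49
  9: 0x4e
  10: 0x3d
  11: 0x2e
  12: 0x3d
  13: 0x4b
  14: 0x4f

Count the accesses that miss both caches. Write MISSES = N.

#0 0x3f→b15/s3 MISS; vc=[]
#1 0x3c→b15/s3 L1-HIT; vc=[]
#2 0x6b→b26/s2 MISS; vc=[]
#3 0x49→b18/s2 MISS; vc=[26]
#4 0x2d→b11/s3 MISS; vc=[26,15]
#5 0x3c→b15/s3 VC-HIT; vc=[26,11]
#6 0x3c→b15/s3 L1-HIT; vc=[26,11]
#7 0x6f→b27/s3 MISS; vc=[26,11,15]
#8 0x49→b18/s2 L1-HIT; vc=[26,11,15]
#9 0x4e→b19/s3 MISS; vc=[11,15,27]
#10 0x3d→b15/s3 VC-HIT; vc=[11,19,27]
#11 0x2e→b11/s3 VC-HIT; vc=[15,19,27]
#12 0x3d→b15/s3 VC-HIT; vc=[11,19,27]
#13 0x4b→b18/s2 L1-HIT; vc=[11,19,27]
#14 0x4f→b19/s3 VC-HIT; vc=[11,15,27]

MISSES = 6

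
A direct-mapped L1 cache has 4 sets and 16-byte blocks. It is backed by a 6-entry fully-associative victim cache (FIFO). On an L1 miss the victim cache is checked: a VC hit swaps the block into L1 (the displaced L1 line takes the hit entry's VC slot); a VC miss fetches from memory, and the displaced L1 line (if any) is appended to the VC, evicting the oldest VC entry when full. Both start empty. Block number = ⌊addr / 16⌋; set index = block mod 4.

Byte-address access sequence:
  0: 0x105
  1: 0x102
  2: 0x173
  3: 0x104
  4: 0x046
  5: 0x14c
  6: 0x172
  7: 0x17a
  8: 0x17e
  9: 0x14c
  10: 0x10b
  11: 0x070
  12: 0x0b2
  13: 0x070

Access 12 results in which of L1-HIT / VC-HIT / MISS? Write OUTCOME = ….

OUTCOME = MISS

  [0] addr=0x105 blk=16 s=0: MISS | VC []
  [1] addr=0x102 blk=16 s=0: L1-HIT | VC []
  [2] addr=0x173 blk=23 s=3: MISS | VC []
  [3] addr=0x104 blk=16 s=0: L1-HIT | VC []
  [4] addr=0x46 blk=4 s=0: MISS | VC [16]
  [5] addr=0x14c blk=20 s=0: MISS | VC [16, 4]
  [6] addr=0x172 blk=23 s=3: L1-HIT | VC [16, 4]
  [7] addr=0x17a blk=23 s=3: L1-HIT | VC [16, 4]
  [8] addr=0x17e blk=23 s=3: L1-HIT | VC [16, 4]
  [9] addr=0x14c blk=20 s=0: L1-HIT | VC [16, 4]
  [10] addr=0x10b blk=16 s=0: VC-HIT | VC [20, 4]
  [11] addr=0x70 blk=7 s=3: MISS | VC [20, 4, 23]
  [12] addr=0xb2 blk=11 s=3: MISS | VC [20, 4, 23, 7]
  [13] addr=0x70 blk=7 s=3: VC-HIT | VC [20, 4, 23, 11]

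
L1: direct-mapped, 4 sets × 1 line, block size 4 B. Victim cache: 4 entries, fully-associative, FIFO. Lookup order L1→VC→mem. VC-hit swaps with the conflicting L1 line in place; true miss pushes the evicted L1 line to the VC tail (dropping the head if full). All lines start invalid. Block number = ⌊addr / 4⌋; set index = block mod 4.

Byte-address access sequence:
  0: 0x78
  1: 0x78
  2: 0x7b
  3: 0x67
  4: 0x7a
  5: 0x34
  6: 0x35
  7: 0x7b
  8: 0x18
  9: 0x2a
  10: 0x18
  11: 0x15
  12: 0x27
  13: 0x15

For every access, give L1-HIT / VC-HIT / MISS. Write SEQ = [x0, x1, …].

0: 0x78 (blk 30, set 2) → MISS  vc=[]
1: 0x78 (blk 30, set 2) → L1-HIT  vc=[]
2: 0x7b (blk 30, set 2) → L1-HIT  vc=[]
3: 0x67 (blk 25, set 1) → MISS  vc=[]
4: 0x7a (blk 30, set 2) → L1-HIT  vc=[]
5: 0x34 (blk 13, set 1) → MISS  vc=[25]
6: 0x35 (blk 13, set 1) → L1-HIT  vc=[25]
7: 0x7b (blk 30, set 2) → L1-HIT  vc=[25]
8: 0x18 (blk 6, set 2) → MISS  vc=[25, 30]
9: 0x2a (blk 10, set 2) → MISS  vc=[25, 30, 6]
10: 0x18 (blk 6, set 2) → VC-HIT  vc=[25, 30, 10]
11: 0x15 (blk 5, set 1) → MISS  vc=[25, 30, 10, 13]
12: 0x27 (blk 9, set 1) → MISS  vc=[30, 10, 13, 5]
13: 0x15 (blk 5, set 1) → VC-HIT  vc=[30, 10, 13, 9]

SEQ = [MISS, L1-HIT, L1-HIT, MISS, L1-HIT, MISS, L1-HIT, L1-HIT, MISS, MISS, VC-HIT, MISS, MISS, VC-HIT]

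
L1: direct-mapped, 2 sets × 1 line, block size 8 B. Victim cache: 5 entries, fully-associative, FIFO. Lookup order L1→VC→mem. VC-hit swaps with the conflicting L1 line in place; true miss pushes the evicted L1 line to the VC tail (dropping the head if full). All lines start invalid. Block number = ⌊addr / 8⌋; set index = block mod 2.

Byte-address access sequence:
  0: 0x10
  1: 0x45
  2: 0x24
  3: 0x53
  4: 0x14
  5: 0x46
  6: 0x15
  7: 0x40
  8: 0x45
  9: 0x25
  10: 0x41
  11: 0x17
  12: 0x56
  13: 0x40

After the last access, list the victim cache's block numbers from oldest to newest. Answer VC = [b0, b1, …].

VC = [2, 10, 4]

  [0] addr=0x10 blk=2 s=0: MISS | VC []
  [1] addr=0x45 blk=8 s=0: MISS | VC [2]
  [2] addr=0x24 blk=4 s=0: MISS | VC [2, 8]
  [3] addr=0x53 blk=10 s=0: MISS | VC [2, 8, 4]
  [4] addr=0x14 blk=2 s=0: VC-HIT | VC [10, 8, 4]
  [5] addr=0x46 blk=8 s=0: VC-HIT | VC [10, 2, 4]
  [6] addr=0x15 blk=2 s=0: VC-HIT | VC [10, 8, 4]
  [7] addr=0x40 blk=8 s=0: VC-HIT | VC [10, 2, 4]
  [8] addr=0x45 blk=8 s=0: L1-HIT | VC [10, 2, 4]
  [9] addr=0x25 blk=4 s=0: VC-HIT | VC [10, 2, 8]
  [10] addr=0x41 blk=8 s=0: VC-HIT | VC [10, 2, 4]
  [11] addr=0x17 blk=2 s=0: VC-HIT | VC [10, 8, 4]
  [12] addr=0x56 blk=10 s=0: VC-HIT | VC [2, 8, 4]
  [13] addr=0x40 blk=8 s=0: VC-HIT | VC [2, 10, 4]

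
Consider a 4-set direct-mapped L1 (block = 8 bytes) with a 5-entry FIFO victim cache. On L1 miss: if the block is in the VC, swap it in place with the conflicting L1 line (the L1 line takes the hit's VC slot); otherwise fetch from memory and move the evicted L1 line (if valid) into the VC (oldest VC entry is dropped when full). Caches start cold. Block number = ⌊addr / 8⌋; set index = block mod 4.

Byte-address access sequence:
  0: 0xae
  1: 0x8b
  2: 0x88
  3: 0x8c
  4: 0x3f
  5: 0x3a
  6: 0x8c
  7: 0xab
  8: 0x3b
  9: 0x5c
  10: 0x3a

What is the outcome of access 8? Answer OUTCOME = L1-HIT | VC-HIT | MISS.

OUTCOME = L1-HIT

0: 0xae (blk 21, set 1) → MISS  vc=[]
1: 0x8b (blk 17, set 1) → MISS  vc=[21]
2: 0x88 (blk 17, set 1) → L1-HIT  vc=[21]
3: 0x8c (blk 17, set 1) → L1-HIT  vc=[21]
4: 0x3f (blk 7, set 3) → MISS  vc=[21]
5: 0x3a (blk 7, set 3) → L1-HIT  vc=[21]
6: 0x8c (blk 17, set 1) → L1-HIT  vc=[21]
7: 0xab (blk 21, set 1) → VC-HIT  vc=[17]
8: 0x3b (blk 7, set 3) → L1-HIT  vc=[17]
9: 0x5c (blk 11, set 3) → MISS  vc=[17, 7]
10: 0x3a (blk 7, set 3) → VC-HIT  vc=[17, 11]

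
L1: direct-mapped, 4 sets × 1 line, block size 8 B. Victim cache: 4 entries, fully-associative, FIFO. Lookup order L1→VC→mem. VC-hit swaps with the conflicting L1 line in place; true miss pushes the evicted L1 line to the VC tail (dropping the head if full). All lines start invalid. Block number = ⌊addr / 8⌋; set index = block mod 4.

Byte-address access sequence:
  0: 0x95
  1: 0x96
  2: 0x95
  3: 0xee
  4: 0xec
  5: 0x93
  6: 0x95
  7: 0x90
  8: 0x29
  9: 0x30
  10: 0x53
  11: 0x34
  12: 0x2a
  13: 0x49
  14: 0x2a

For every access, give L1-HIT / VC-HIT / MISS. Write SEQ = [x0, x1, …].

#0 0x95→b18/s2 MISS; vc=[]
#1 0x96→b18/s2 L1-HIT; vc=[]
#2 0x95→b18/s2 L1-HIT; vc=[]
#3 0xee→b29/s1 MISS; vc=[]
#4 0xec→b29/s1 L1-HIT; vc=[]
#5 0x93→b18/s2 L1-HIT; vc=[]
#6 0x95→b18/s2 L1-HIT; vc=[]
#7 0x90→b18/s2 L1-HIT; vc=[]
#8 0x29→b5/s1 MISS; vc=[29]
#9 0x30→b6/s2 MISS; vc=[29,18]
#10 0x53→b10/s2 MISS; vc=[29,18,6]
#11 0x34→b6/s2 VC-HIT; vc=[29,18,10]
#12 0x2a→b5/s1 L1-HIT; vc=[29,18,10]
#13 0x49→b9/s1 MISS; vc=[29,18,10,5]
#14 0x2a→b5/s1 VC-HIT; vc=[29,18,10,9]

SEQ = [MISS, L1-HIT, L1-HIT, MISS, L1-HIT, L1-HIT, L1-HIT, L1-HIT, MISS, MISS, MISS, VC-HIT, L1-HIT, MISS, VC-HIT]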